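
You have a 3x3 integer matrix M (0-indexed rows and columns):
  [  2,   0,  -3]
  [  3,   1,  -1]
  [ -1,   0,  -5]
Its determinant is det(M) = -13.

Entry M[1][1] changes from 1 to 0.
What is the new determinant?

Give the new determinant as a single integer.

Answer: 0

Derivation:
det is linear in row 1: changing M[1][1] by delta changes det by delta * cofactor(1,1).
Cofactor C_11 = (-1)^(1+1) * minor(1,1) = -13
Entry delta = 0 - 1 = -1
Det delta = -1 * -13 = 13
New det = -13 + 13 = 0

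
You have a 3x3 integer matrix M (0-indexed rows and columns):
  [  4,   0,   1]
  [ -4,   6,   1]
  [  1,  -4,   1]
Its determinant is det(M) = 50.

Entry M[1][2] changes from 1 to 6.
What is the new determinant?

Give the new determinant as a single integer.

Answer: 130

Derivation:
det is linear in row 1: changing M[1][2] by delta changes det by delta * cofactor(1,2).
Cofactor C_12 = (-1)^(1+2) * minor(1,2) = 16
Entry delta = 6 - 1 = 5
Det delta = 5 * 16 = 80
New det = 50 + 80 = 130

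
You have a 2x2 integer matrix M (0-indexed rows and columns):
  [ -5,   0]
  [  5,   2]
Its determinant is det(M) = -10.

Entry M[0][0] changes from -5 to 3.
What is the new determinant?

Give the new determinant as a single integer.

Answer: 6

Derivation:
det is linear in row 0: changing M[0][0] by delta changes det by delta * cofactor(0,0).
Cofactor C_00 = (-1)^(0+0) * minor(0,0) = 2
Entry delta = 3 - -5 = 8
Det delta = 8 * 2 = 16
New det = -10 + 16 = 6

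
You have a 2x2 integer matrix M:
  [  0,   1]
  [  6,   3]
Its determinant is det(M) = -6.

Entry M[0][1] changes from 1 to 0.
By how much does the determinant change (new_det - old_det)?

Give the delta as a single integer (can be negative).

Answer: 6

Derivation:
Cofactor C_01 = -6
Entry delta = 0 - 1 = -1
Det delta = entry_delta * cofactor = -1 * -6 = 6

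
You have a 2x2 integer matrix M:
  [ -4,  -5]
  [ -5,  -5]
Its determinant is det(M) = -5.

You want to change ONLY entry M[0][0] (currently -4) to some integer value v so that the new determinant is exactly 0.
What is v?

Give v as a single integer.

det is linear in entry M[0][0]: det = old_det + (v - -4) * C_00
Cofactor C_00 = -5
Want det = 0: -5 + (v - -4) * -5 = 0
  (v - -4) = 5 / -5 = -1
  v = -4 + (-1) = -5

Answer: -5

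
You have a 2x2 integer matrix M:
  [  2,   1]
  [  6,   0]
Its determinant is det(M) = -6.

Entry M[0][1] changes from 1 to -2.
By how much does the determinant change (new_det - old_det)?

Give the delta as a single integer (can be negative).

Cofactor C_01 = -6
Entry delta = -2 - 1 = -3
Det delta = entry_delta * cofactor = -3 * -6 = 18

Answer: 18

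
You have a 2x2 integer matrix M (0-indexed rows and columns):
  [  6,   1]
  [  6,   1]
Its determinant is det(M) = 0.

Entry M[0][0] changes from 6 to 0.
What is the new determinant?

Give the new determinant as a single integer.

det is linear in row 0: changing M[0][0] by delta changes det by delta * cofactor(0,0).
Cofactor C_00 = (-1)^(0+0) * minor(0,0) = 1
Entry delta = 0 - 6 = -6
Det delta = -6 * 1 = -6
New det = 0 + -6 = -6

Answer: -6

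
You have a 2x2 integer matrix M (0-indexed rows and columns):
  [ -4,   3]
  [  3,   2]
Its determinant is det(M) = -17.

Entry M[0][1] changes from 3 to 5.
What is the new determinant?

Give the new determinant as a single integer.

Answer: -23

Derivation:
det is linear in row 0: changing M[0][1] by delta changes det by delta * cofactor(0,1).
Cofactor C_01 = (-1)^(0+1) * minor(0,1) = -3
Entry delta = 5 - 3 = 2
Det delta = 2 * -3 = -6
New det = -17 + -6 = -23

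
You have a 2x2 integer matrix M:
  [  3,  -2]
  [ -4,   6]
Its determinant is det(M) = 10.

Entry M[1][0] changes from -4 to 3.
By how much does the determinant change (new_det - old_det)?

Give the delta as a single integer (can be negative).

Cofactor C_10 = 2
Entry delta = 3 - -4 = 7
Det delta = entry_delta * cofactor = 7 * 2 = 14

Answer: 14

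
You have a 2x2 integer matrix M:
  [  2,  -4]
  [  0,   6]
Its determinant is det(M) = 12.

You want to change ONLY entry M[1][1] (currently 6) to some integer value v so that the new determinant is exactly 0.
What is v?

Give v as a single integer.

Answer: 0

Derivation:
det is linear in entry M[1][1]: det = old_det + (v - 6) * C_11
Cofactor C_11 = 2
Want det = 0: 12 + (v - 6) * 2 = 0
  (v - 6) = -12 / 2 = -6
  v = 6 + (-6) = 0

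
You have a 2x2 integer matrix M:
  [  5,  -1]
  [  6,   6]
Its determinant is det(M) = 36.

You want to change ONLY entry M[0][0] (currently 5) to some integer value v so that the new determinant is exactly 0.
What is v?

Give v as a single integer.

Answer: -1

Derivation:
det is linear in entry M[0][0]: det = old_det + (v - 5) * C_00
Cofactor C_00 = 6
Want det = 0: 36 + (v - 5) * 6 = 0
  (v - 5) = -36 / 6 = -6
  v = 5 + (-6) = -1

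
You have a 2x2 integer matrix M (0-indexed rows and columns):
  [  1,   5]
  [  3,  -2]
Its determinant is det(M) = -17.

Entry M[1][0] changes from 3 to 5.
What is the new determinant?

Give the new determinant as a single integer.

Answer: -27

Derivation:
det is linear in row 1: changing M[1][0] by delta changes det by delta * cofactor(1,0).
Cofactor C_10 = (-1)^(1+0) * minor(1,0) = -5
Entry delta = 5 - 3 = 2
Det delta = 2 * -5 = -10
New det = -17 + -10 = -27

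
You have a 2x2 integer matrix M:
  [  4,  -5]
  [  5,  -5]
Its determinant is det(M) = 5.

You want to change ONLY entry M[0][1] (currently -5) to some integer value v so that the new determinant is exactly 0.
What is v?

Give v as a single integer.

Answer: -4

Derivation:
det is linear in entry M[0][1]: det = old_det + (v - -5) * C_01
Cofactor C_01 = -5
Want det = 0: 5 + (v - -5) * -5 = 0
  (v - -5) = -5 / -5 = 1
  v = -5 + (1) = -4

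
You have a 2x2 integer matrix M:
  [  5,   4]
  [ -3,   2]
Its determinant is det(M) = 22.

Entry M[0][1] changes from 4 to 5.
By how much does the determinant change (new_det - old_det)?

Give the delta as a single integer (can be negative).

Answer: 3

Derivation:
Cofactor C_01 = 3
Entry delta = 5 - 4 = 1
Det delta = entry_delta * cofactor = 1 * 3 = 3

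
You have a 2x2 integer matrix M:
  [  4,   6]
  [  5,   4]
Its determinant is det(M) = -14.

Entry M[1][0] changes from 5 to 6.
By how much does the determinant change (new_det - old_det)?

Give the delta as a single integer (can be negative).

Answer: -6

Derivation:
Cofactor C_10 = -6
Entry delta = 6 - 5 = 1
Det delta = entry_delta * cofactor = 1 * -6 = -6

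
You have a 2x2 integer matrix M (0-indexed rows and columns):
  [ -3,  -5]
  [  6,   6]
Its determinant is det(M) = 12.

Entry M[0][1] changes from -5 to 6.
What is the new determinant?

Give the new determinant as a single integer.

det is linear in row 0: changing M[0][1] by delta changes det by delta * cofactor(0,1).
Cofactor C_01 = (-1)^(0+1) * minor(0,1) = -6
Entry delta = 6 - -5 = 11
Det delta = 11 * -6 = -66
New det = 12 + -66 = -54

Answer: -54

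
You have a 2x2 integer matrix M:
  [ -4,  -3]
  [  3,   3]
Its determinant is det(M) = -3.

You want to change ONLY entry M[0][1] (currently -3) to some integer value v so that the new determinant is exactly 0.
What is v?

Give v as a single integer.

Answer: -4

Derivation:
det is linear in entry M[0][1]: det = old_det + (v - -3) * C_01
Cofactor C_01 = -3
Want det = 0: -3 + (v - -3) * -3 = 0
  (v - -3) = 3 / -3 = -1
  v = -3 + (-1) = -4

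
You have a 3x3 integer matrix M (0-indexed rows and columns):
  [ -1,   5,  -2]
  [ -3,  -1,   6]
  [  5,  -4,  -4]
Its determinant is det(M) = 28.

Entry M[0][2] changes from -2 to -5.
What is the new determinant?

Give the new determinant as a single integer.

det is linear in row 0: changing M[0][2] by delta changes det by delta * cofactor(0,2).
Cofactor C_02 = (-1)^(0+2) * minor(0,2) = 17
Entry delta = -5 - -2 = -3
Det delta = -3 * 17 = -51
New det = 28 + -51 = -23

Answer: -23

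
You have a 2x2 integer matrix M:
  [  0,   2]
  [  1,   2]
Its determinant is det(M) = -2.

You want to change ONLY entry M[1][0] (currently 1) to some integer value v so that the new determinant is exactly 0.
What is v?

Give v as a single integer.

det is linear in entry M[1][0]: det = old_det + (v - 1) * C_10
Cofactor C_10 = -2
Want det = 0: -2 + (v - 1) * -2 = 0
  (v - 1) = 2 / -2 = -1
  v = 1 + (-1) = 0

Answer: 0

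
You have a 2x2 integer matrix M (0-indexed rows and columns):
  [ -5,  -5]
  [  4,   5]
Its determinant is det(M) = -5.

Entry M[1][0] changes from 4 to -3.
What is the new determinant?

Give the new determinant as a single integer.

det is linear in row 1: changing M[1][0] by delta changes det by delta * cofactor(1,0).
Cofactor C_10 = (-1)^(1+0) * minor(1,0) = 5
Entry delta = -3 - 4 = -7
Det delta = -7 * 5 = -35
New det = -5 + -35 = -40

Answer: -40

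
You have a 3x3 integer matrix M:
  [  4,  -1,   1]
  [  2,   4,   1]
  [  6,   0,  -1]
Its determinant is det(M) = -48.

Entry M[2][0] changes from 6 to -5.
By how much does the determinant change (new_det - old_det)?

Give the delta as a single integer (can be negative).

Answer: 55

Derivation:
Cofactor C_20 = -5
Entry delta = -5 - 6 = -11
Det delta = entry_delta * cofactor = -11 * -5 = 55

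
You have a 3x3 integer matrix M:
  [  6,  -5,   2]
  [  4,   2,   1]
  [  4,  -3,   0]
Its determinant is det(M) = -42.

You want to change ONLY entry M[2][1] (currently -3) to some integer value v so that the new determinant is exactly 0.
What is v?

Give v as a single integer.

det is linear in entry M[2][1]: det = old_det + (v - -3) * C_21
Cofactor C_21 = 2
Want det = 0: -42 + (v - -3) * 2 = 0
  (v - -3) = 42 / 2 = 21
  v = -3 + (21) = 18

Answer: 18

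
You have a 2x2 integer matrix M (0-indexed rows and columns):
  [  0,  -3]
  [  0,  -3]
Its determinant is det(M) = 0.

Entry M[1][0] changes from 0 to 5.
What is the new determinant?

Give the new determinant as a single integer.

det is linear in row 1: changing M[1][0] by delta changes det by delta * cofactor(1,0).
Cofactor C_10 = (-1)^(1+0) * minor(1,0) = 3
Entry delta = 5 - 0 = 5
Det delta = 5 * 3 = 15
New det = 0 + 15 = 15

Answer: 15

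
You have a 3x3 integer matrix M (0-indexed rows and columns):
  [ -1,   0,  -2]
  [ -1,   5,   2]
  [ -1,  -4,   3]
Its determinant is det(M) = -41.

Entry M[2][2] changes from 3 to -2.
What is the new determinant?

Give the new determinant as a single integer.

Answer: -16

Derivation:
det is linear in row 2: changing M[2][2] by delta changes det by delta * cofactor(2,2).
Cofactor C_22 = (-1)^(2+2) * minor(2,2) = -5
Entry delta = -2 - 3 = -5
Det delta = -5 * -5 = 25
New det = -41 + 25 = -16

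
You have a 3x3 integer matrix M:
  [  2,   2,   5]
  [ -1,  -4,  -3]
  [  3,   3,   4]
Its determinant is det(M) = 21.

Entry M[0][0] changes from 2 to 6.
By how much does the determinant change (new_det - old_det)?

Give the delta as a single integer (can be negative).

Answer: -28

Derivation:
Cofactor C_00 = -7
Entry delta = 6 - 2 = 4
Det delta = entry_delta * cofactor = 4 * -7 = -28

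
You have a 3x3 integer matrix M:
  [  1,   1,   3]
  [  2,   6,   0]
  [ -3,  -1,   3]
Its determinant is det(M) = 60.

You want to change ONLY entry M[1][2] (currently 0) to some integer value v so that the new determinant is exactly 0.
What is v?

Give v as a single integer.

Answer: 30

Derivation:
det is linear in entry M[1][2]: det = old_det + (v - 0) * C_12
Cofactor C_12 = -2
Want det = 0: 60 + (v - 0) * -2 = 0
  (v - 0) = -60 / -2 = 30
  v = 0 + (30) = 30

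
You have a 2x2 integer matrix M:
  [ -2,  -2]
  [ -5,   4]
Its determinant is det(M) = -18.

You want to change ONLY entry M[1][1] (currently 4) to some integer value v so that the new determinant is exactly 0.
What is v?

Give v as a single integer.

Answer: -5

Derivation:
det is linear in entry M[1][1]: det = old_det + (v - 4) * C_11
Cofactor C_11 = -2
Want det = 0: -18 + (v - 4) * -2 = 0
  (v - 4) = 18 / -2 = -9
  v = 4 + (-9) = -5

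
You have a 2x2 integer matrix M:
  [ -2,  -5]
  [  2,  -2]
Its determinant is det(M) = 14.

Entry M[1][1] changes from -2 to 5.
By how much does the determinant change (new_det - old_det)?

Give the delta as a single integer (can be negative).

Cofactor C_11 = -2
Entry delta = 5 - -2 = 7
Det delta = entry_delta * cofactor = 7 * -2 = -14

Answer: -14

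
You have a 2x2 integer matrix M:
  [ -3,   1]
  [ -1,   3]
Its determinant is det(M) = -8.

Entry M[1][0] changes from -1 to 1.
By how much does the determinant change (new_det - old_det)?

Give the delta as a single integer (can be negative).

Answer: -2

Derivation:
Cofactor C_10 = -1
Entry delta = 1 - -1 = 2
Det delta = entry_delta * cofactor = 2 * -1 = -2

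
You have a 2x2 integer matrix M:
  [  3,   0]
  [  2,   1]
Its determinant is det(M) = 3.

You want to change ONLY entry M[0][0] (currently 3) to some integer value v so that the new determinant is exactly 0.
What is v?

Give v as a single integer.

Answer: 0

Derivation:
det is linear in entry M[0][0]: det = old_det + (v - 3) * C_00
Cofactor C_00 = 1
Want det = 0: 3 + (v - 3) * 1 = 0
  (v - 3) = -3 / 1 = -3
  v = 3 + (-3) = 0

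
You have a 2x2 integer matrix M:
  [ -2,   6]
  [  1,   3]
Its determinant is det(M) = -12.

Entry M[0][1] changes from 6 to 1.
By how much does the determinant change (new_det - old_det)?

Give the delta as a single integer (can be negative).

Cofactor C_01 = -1
Entry delta = 1 - 6 = -5
Det delta = entry_delta * cofactor = -5 * -1 = 5

Answer: 5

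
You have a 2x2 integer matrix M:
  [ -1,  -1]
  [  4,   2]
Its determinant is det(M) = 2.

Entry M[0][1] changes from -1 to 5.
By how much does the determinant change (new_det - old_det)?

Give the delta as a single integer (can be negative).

Cofactor C_01 = -4
Entry delta = 5 - -1 = 6
Det delta = entry_delta * cofactor = 6 * -4 = -24

Answer: -24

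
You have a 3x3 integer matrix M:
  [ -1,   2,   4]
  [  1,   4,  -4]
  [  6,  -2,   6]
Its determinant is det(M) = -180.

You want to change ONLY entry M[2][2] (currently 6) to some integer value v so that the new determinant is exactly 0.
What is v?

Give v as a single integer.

Answer: -24

Derivation:
det is linear in entry M[2][2]: det = old_det + (v - 6) * C_22
Cofactor C_22 = -6
Want det = 0: -180 + (v - 6) * -6 = 0
  (v - 6) = 180 / -6 = -30
  v = 6 + (-30) = -24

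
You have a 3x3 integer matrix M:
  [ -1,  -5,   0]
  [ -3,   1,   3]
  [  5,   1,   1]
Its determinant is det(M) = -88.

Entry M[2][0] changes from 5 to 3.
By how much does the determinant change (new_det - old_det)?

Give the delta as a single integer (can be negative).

Answer: 30

Derivation:
Cofactor C_20 = -15
Entry delta = 3 - 5 = -2
Det delta = entry_delta * cofactor = -2 * -15 = 30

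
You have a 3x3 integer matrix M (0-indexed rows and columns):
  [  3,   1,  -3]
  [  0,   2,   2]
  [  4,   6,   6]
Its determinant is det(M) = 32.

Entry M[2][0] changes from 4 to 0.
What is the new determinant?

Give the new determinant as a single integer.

Answer: 0

Derivation:
det is linear in row 2: changing M[2][0] by delta changes det by delta * cofactor(2,0).
Cofactor C_20 = (-1)^(2+0) * minor(2,0) = 8
Entry delta = 0 - 4 = -4
Det delta = -4 * 8 = -32
New det = 32 + -32 = 0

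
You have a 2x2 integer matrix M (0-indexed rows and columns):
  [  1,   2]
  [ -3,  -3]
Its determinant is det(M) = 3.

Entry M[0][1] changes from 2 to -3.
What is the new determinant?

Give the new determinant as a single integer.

Answer: -12

Derivation:
det is linear in row 0: changing M[0][1] by delta changes det by delta * cofactor(0,1).
Cofactor C_01 = (-1)^(0+1) * minor(0,1) = 3
Entry delta = -3 - 2 = -5
Det delta = -5 * 3 = -15
New det = 3 + -15 = -12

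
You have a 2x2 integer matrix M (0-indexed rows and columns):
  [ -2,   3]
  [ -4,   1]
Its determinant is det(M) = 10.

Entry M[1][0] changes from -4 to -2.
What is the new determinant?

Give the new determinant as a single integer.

det is linear in row 1: changing M[1][0] by delta changes det by delta * cofactor(1,0).
Cofactor C_10 = (-1)^(1+0) * minor(1,0) = -3
Entry delta = -2 - -4 = 2
Det delta = 2 * -3 = -6
New det = 10 + -6 = 4

Answer: 4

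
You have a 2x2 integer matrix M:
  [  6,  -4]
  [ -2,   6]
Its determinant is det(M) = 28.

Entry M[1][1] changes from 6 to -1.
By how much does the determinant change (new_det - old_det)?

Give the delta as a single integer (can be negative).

Answer: -42

Derivation:
Cofactor C_11 = 6
Entry delta = -1 - 6 = -7
Det delta = entry_delta * cofactor = -7 * 6 = -42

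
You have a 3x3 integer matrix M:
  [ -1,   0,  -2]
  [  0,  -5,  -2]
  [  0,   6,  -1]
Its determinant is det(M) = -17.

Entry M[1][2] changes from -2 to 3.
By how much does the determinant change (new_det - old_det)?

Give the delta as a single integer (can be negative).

Cofactor C_12 = 6
Entry delta = 3 - -2 = 5
Det delta = entry_delta * cofactor = 5 * 6 = 30

Answer: 30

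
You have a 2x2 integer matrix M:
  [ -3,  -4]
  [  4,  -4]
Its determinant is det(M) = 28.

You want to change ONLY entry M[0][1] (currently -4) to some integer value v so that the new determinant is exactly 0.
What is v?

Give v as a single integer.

Answer: 3

Derivation:
det is linear in entry M[0][1]: det = old_det + (v - -4) * C_01
Cofactor C_01 = -4
Want det = 0: 28 + (v - -4) * -4 = 0
  (v - -4) = -28 / -4 = 7
  v = -4 + (7) = 3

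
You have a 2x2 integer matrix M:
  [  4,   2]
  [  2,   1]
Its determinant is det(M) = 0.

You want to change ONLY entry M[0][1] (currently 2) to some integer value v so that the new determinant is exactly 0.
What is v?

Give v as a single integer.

Answer: 2

Derivation:
det is linear in entry M[0][1]: det = old_det + (v - 2) * C_01
Cofactor C_01 = -2
Want det = 0: 0 + (v - 2) * -2 = 0
  (v - 2) = 0 / -2 = 0
  v = 2 + (0) = 2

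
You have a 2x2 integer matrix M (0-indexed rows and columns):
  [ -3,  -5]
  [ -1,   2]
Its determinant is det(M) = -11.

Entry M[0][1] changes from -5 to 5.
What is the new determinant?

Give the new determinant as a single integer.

Answer: -1

Derivation:
det is linear in row 0: changing M[0][1] by delta changes det by delta * cofactor(0,1).
Cofactor C_01 = (-1)^(0+1) * minor(0,1) = 1
Entry delta = 5 - -5 = 10
Det delta = 10 * 1 = 10
New det = -11 + 10 = -1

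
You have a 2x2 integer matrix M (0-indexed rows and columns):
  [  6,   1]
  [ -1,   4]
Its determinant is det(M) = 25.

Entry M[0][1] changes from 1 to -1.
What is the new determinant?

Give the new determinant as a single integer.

Answer: 23

Derivation:
det is linear in row 0: changing M[0][1] by delta changes det by delta * cofactor(0,1).
Cofactor C_01 = (-1)^(0+1) * minor(0,1) = 1
Entry delta = -1 - 1 = -2
Det delta = -2 * 1 = -2
New det = 25 + -2 = 23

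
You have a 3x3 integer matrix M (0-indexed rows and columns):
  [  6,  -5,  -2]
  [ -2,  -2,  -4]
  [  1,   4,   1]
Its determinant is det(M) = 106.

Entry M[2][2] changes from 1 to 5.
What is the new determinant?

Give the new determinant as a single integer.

Answer: 18

Derivation:
det is linear in row 2: changing M[2][2] by delta changes det by delta * cofactor(2,2).
Cofactor C_22 = (-1)^(2+2) * minor(2,2) = -22
Entry delta = 5 - 1 = 4
Det delta = 4 * -22 = -88
New det = 106 + -88 = 18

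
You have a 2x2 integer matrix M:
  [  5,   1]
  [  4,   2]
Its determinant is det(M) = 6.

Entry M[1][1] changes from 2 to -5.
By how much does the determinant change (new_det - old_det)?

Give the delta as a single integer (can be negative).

Answer: -35

Derivation:
Cofactor C_11 = 5
Entry delta = -5 - 2 = -7
Det delta = entry_delta * cofactor = -7 * 5 = -35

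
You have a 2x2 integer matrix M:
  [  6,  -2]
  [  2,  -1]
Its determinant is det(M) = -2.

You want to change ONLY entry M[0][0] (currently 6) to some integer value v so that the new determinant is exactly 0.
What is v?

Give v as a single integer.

det is linear in entry M[0][0]: det = old_det + (v - 6) * C_00
Cofactor C_00 = -1
Want det = 0: -2 + (v - 6) * -1 = 0
  (v - 6) = 2 / -1 = -2
  v = 6 + (-2) = 4

Answer: 4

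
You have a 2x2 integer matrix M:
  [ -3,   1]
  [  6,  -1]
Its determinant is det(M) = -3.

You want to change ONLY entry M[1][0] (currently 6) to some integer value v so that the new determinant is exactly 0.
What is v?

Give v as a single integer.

Answer: 3

Derivation:
det is linear in entry M[1][0]: det = old_det + (v - 6) * C_10
Cofactor C_10 = -1
Want det = 0: -3 + (v - 6) * -1 = 0
  (v - 6) = 3 / -1 = -3
  v = 6 + (-3) = 3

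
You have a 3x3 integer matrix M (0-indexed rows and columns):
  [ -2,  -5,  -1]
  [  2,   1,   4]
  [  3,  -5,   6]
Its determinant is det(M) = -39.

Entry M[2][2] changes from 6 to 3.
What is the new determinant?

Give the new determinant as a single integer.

det is linear in row 2: changing M[2][2] by delta changes det by delta * cofactor(2,2).
Cofactor C_22 = (-1)^(2+2) * minor(2,2) = 8
Entry delta = 3 - 6 = -3
Det delta = -3 * 8 = -24
New det = -39 + -24 = -63

Answer: -63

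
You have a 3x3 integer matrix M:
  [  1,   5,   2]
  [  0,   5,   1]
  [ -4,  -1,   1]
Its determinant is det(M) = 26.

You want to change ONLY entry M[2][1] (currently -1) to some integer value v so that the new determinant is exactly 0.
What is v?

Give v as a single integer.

Answer: 25

Derivation:
det is linear in entry M[2][1]: det = old_det + (v - -1) * C_21
Cofactor C_21 = -1
Want det = 0: 26 + (v - -1) * -1 = 0
  (v - -1) = -26 / -1 = 26
  v = -1 + (26) = 25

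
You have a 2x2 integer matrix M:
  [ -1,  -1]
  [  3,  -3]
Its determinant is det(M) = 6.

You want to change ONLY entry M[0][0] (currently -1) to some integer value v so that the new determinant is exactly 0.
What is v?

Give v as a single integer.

Answer: 1

Derivation:
det is linear in entry M[0][0]: det = old_det + (v - -1) * C_00
Cofactor C_00 = -3
Want det = 0: 6 + (v - -1) * -3 = 0
  (v - -1) = -6 / -3 = 2
  v = -1 + (2) = 1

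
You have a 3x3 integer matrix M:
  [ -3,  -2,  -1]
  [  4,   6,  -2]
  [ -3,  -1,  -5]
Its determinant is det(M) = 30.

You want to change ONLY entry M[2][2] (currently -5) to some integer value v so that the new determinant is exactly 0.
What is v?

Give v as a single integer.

det is linear in entry M[2][2]: det = old_det + (v - -5) * C_22
Cofactor C_22 = -10
Want det = 0: 30 + (v - -5) * -10 = 0
  (v - -5) = -30 / -10 = 3
  v = -5 + (3) = -2

Answer: -2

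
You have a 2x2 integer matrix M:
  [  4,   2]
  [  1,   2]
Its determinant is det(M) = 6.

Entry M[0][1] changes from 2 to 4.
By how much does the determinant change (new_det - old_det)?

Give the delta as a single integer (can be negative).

Cofactor C_01 = -1
Entry delta = 4 - 2 = 2
Det delta = entry_delta * cofactor = 2 * -1 = -2

Answer: -2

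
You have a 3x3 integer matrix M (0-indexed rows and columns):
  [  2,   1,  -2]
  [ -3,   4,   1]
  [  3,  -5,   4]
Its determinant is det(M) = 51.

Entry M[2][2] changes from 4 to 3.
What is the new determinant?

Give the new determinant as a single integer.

Answer: 40

Derivation:
det is linear in row 2: changing M[2][2] by delta changes det by delta * cofactor(2,2).
Cofactor C_22 = (-1)^(2+2) * minor(2,2) = 11
Entry delta = 3 - 4 = -1
Det delta = -1 * 11 = -11
New det = 51 + -11 = 40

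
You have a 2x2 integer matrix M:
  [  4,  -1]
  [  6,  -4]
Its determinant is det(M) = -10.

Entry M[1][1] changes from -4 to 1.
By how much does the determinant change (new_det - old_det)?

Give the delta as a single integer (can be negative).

Answer: 20

Derivation:
Cofactor C_11 = 4
Entry delta = 1 - -4 = 5
Det delta = entry_delta * cofactor = 5 * 4 = 20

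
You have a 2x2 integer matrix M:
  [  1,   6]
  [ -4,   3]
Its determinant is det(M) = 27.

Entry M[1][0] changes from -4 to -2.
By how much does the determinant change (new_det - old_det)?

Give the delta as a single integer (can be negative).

Answer: -12

Derivation:
Cofactor C_10 = -6
Entry delta = -2 - -4 = 2
Det delta = entry_delta * cofactor = 2 * -6 = -12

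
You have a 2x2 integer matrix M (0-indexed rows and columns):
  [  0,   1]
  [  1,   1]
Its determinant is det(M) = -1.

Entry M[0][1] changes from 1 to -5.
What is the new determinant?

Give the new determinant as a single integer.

det is linear in row 0: changing M[0][1] by delta changes det by delta * cofactor(0,1).
Cofactor C_01 = (-1)^(0+1) * minor(0,1) = -1
Entry delta = -5 - 1 = -6
Det delta = -6 * -1 = 6
New det = -1 + 6 = 5

Answer: 5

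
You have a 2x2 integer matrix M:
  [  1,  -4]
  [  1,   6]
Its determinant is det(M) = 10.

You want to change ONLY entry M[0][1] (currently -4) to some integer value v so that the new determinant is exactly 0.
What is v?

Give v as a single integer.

Answer: 6

Derivation:
det is linear in entry M[0][1]: det = old_det + (v - -4) * C_01
Cofactor C_01 = -1
Want det = 0: 10 + (v - -4) * -1 = 0
  (v - -4) = -10 / -1 = 10
  v = -4 + (10) = 6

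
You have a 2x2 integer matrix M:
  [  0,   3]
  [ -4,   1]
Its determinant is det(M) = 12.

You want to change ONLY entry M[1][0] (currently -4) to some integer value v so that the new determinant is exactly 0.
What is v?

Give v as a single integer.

Answer: 0

Derivation:
det is linear in entry M[1][0]: det = old_det + (v - -4) * C_10
Cofactor C_10 = -3
Want det = 0: 12 + (v - -4) * -3 = 0
  (v - -4) = -12 / -3 = 4
  v = -4 + (4) = 0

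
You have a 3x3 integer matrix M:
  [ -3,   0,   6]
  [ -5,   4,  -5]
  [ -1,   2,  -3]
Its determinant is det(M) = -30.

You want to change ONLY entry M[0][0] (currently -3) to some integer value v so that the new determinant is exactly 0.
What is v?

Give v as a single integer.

det is linear in entry M[0][0]: det = old_det + (v - -3) * C_00
Cofactor C_00 = -2
Want det = 0: -30 + (v - -3) * -2 = 0
  (v - -3) = 30 / -2 = -15
  v = -3 + (-15) = -18

Answer: -18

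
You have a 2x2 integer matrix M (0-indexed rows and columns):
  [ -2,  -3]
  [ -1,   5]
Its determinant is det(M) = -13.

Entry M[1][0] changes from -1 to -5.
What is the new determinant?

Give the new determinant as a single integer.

det is linear in row 1: changing M[1][0] by delta changes det by delta * cofactor(1,0).
Cofactor C_10 = (-1)^(1+0) * minor(1,0) = 3
Entry delta = -5 - -1 = -4
Det delta = -4 * 3 = -12
New det = -13 + -12 = -25

Answer: -25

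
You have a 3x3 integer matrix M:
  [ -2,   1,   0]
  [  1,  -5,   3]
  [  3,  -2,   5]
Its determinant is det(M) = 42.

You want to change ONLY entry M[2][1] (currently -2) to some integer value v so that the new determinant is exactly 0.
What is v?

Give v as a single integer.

Answer: -9

Derivation:
det is linear in entry M[2][1]: det = old_det + (v - -2) * C_21
Cofactor C_21 = 6
Want det = 0: 42 + (v - -2) * 6 = 0
  (v - -2) = -42 / 6 = -7
  v = -2 + (-7) = -9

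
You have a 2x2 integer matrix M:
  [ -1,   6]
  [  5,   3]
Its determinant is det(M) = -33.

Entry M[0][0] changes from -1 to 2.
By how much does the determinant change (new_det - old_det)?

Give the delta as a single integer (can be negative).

Answer: 9

Derivation:
Cofactor C_00 = 3
Entry delta = 2 - -1 = 3
Det delta = entry_delta * cofactor = 3 * 3 = 9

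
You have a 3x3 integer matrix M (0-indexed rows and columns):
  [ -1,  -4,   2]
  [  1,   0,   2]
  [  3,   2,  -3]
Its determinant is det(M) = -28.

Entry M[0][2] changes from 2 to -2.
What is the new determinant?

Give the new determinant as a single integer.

Answer: -36

Derivation:
det is linear in row 0: changing M[0][2] by delta changes det by delta * cofactor(0,2).
Cofactor C_02 = (-1)^(0+2) * minor(0,2) = 2
Entry delta = -2 - 2 = -4
Det delta = -4 * 2 = -8
New det = -28 + -8 = -36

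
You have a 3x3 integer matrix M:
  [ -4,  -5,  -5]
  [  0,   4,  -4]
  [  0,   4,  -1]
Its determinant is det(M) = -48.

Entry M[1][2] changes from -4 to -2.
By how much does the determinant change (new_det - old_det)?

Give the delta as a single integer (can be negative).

Answer: 32

Derivation:
Cofactor C_12 = 16
Entry delta = -2 - -4 = 2
Det delta = entry_delta * cofactor = 2 * 16 = 32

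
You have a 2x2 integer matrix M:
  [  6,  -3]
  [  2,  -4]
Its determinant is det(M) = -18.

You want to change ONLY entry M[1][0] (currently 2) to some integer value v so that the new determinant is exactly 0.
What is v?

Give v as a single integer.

Answer: 8

Derivation:
det is linear in entry M[1][0]: det = old_det + (v - 2) * C_10
Cofactor C_10 = 3
Want det = 0: -18 + (v - 2) * 3 = 0
  (v - 2) = 18 / 3 = 6
  v = 2 + (6) = 8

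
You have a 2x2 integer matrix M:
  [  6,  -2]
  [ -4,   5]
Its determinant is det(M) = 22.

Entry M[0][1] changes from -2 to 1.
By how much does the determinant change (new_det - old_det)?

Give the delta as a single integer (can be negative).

Answer: 12

Derivation:
Cofactor C_01 = 4
Entry delta = 1 - -2 = 3
Det delta = entry_delta * cofactor = 3 * 4 = 12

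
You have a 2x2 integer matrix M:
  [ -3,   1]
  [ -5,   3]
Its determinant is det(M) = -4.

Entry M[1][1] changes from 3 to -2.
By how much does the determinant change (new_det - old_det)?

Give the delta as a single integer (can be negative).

Answer: 15

Derivation:
Cofactor C_11 = -3
Entry delta = -2 - 3 = -5
Det delta = entry_delta * cofactor = -5 * -3 = 15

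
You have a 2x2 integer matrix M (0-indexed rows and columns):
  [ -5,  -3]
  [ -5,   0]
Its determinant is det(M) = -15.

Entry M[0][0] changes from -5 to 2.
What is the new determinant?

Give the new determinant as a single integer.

det is linear in row 0: changing M[0][0] by delta changes det by delta * cofactor(0,0).
Cofactor C_00 = (-1)^(0+0) * minor(0,0) = 0
Entry delta = 2 - -5 = 7
Det delta = 7 * 0 = 0
New det = -15 + 0 = -15

Answer: -15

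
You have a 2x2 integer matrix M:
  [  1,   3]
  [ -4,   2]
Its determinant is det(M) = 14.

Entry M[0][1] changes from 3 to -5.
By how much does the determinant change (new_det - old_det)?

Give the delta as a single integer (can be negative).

Answer: -32

Derivation:
Cofactor C_01 = 4
Entry delta = -5 - 3 = -8
Det delta = entry_delta * cofactor = -8 * 4 = -32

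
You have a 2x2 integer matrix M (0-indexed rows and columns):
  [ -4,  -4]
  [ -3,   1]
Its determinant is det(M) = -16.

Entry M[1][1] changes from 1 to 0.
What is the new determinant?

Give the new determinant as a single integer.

det is linear in row 1: changing M[1][1] by delta changes det by delta * cofactor(1,1).
Cofactor C_11 = (-1)^(1+1) * minor(1,1) = -4
Entry delta = 0 - 1 = -1
Det delta = -1 * -4 = 4
New det = -16 + 4 = -12

Answer: -12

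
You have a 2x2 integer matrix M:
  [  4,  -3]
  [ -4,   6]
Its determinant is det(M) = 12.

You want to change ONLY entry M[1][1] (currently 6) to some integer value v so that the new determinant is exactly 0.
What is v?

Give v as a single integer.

Answer: 3

Derivation:
det is linear in entry M[1][1]: det = old_det + (v - 6) * C_11
Cofactor C_11 = 4
Want det = 0: 12 + (v - 6) * 4 = 0
  (v - 6) = -12 / 4 = -3
  v = 6 + (-3) = 3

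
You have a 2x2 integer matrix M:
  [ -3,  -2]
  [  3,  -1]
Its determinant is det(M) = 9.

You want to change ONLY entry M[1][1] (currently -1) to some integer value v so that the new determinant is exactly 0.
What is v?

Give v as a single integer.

det is linear in entry M[1][1]: det = old_det + (v - -1) * C_11
Cofactor C_11 = -3
Want det = 0: 9 + (v - -1) * -3 = 0
  (v - -1) = -9 / -3 = 3
  v = -1 + (3) = 2

Answer: 2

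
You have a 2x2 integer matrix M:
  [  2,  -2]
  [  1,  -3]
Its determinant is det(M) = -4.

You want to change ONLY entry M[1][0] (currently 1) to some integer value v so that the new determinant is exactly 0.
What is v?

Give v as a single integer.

Answer: 3

Derivation:
det is linear in entry M[1][0]: det = old_det + (v - 1) * C_10
Cofactor C_10 = 2
Want det = 0: -4 + (v - 1) * 2 = 0
  (v - 1) = 4 / 2 = 2
  v = 1 + (2) = 3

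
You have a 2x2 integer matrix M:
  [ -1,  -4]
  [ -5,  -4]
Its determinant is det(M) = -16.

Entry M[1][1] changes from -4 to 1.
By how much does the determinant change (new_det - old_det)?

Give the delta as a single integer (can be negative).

Cofactor C_11 = -1
Entry delta = 1 - -4 = 5
Det delta = entry_delta * cofactor = 5 * -1 = -5

Answer: -5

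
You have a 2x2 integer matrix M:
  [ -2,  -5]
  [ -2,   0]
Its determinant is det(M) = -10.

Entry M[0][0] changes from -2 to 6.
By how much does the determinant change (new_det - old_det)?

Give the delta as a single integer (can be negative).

Answer: 0

Derivation:
Cofactor C_00 = 0
Entry delta = 6 - -2 = 8
Det delta = entry_delta * cofactor = 8 * 0 = 0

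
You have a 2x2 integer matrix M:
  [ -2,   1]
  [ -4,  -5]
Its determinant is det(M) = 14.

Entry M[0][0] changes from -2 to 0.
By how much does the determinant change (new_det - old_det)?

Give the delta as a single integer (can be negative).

Cofactor C_00 = -5
Entry delta = 0 - -2 = 2
Det delta = entry_delta * cofactor = 2 * -5 = -10

Answer: -10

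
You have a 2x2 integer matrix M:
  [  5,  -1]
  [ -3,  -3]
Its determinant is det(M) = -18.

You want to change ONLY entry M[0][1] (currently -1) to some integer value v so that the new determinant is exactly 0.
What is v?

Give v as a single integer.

det is linear in entry M[0][1]: det = old_det + (v - -1) * C_01
Cofactor C_01 = 3
Want det = 0: -18 + (v - -1) * 3 = 0
  (v - -1) = 18 / 3 = 6
  v = -1 + (6) = 5

Answer: 5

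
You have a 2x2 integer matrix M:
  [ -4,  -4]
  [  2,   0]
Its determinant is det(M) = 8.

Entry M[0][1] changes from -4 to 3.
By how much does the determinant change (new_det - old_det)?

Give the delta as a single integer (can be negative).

Cofactor C_01 = -2
Entry delta = 3 - -4 = 7
Det delta = entry_delta * cofactor = 7 * -2 = -14

Answer: -14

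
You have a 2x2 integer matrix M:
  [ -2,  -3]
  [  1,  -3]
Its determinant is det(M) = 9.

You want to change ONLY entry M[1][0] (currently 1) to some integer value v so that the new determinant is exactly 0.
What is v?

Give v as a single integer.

Answer: -2

Derivation:
det is linear in entry M[1][0]: det = old_det + (v - 1) * C_10
Cofactor C_10 = 3
Want det = 0: 9 + (v - 1) * 3 = 0
  (v - 1) = -9 / 3 = -3
  v = 1 + (-3) = -2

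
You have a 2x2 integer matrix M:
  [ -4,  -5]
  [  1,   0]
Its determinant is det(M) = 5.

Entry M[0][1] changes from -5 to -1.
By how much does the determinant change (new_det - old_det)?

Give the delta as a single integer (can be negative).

Answer: -4

Derivation:
Cofactor C_01 = -1
Entry delta = -1 - -5 = 4
Det delta = entry_delta * cofactor = 4 * -1 = -4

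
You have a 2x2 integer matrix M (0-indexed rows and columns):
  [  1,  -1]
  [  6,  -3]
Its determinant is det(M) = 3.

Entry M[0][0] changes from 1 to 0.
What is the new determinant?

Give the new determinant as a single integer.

det is linear in row 0: changing M[0][0] by delta changes det by delta * cofactor(0,0).
Cofactor C_00 = (-1)^(0+0) * minor(0,0) = -3
Entry delta = 0 - 1 = -1
Det delta = -1 * -3 = 3
New det = 3 + 3 = 6

Answer: 6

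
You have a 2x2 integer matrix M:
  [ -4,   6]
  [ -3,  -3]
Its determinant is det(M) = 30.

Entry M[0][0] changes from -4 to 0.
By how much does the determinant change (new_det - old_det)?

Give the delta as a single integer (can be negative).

Answer: -12

Derivation:
Cofactor C_00 = -3
Entry delta = 0 - -4 = 4
Det delta = entry_delta * cofactor = 4 * -3 = -12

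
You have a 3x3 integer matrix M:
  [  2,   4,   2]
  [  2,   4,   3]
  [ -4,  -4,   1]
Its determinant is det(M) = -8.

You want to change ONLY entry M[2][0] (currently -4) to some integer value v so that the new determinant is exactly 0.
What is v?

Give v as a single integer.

Answer: -2

Derivation:
det is linear in entry M[2][0]: det = old_det + (v - -4) * C_20
Cofactor C_20 = 4
Want det = 0: -8 + (v - -4) * 4 = 0
  (v - -4) = 8 / 4 = 2
  v = -4 + (2) = -2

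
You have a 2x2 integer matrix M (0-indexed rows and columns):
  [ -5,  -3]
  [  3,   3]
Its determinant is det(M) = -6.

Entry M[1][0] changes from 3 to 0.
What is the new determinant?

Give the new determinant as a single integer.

Answer: -15

Derivation:
det is linear in row 1: changing M[1][0] by delta changes det by delta * cofactor(1,0).
Cofactor C_10 = (-1)^(1+0) * minor(1,0) = 3
Entry delta = 0 - 3 = -3
Det delta = -3 * 3 = -9
New det = -6 + -9 = -15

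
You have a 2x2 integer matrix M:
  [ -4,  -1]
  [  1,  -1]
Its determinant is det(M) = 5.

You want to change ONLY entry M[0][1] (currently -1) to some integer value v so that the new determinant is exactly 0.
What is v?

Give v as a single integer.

det is linear in entry M[0][1]: det = old_det + (v - -1) * C_01
Cofactor C_01 = -1
Want det = 0: 5 + (v - -1) * -1 = 0
  (v - -1) = -5 / -1 = 5
  v = -1 + (5) = 4

Answer: 4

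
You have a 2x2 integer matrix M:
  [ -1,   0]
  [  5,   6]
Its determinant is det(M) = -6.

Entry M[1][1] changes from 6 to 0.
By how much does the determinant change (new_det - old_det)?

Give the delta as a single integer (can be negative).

Cofactor C_11 = -1
Entry delta = 0 - 6 = -6
Det delta = entry_delta * cofactor = -6 * -1 = 6

Answer: 6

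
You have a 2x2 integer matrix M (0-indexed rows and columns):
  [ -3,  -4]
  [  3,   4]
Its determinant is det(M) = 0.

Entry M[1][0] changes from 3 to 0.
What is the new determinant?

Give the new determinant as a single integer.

det is linear in row 1: changing M[1][0] by delta changes det by delta * cofactor(1,0).
Cofactor C_10 = (-1)^(1+0) * minor(1,0) = 4
Entry delta = 0 - 3 = -3
Det delta = -3 * 4 = -12
New det = 0 + -12 = -12

Answer: -12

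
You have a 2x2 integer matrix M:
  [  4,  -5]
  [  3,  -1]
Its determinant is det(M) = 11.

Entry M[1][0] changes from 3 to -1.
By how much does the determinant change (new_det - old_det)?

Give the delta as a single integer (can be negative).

Cofactor C_10 = 5
Entry delta = -1 - 3 = -4
Det delta = entry_delta * cofactor = -4 * 5 = -20

Answer: -20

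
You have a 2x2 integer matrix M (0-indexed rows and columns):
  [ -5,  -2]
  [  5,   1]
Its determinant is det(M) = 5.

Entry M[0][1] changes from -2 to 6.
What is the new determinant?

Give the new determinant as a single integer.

Answer: -35

Derivation:
det is linear in row 0: changing M[0][1] by delta changes det by delta * cofactor(0,1).
Cofactor C_01 = (-1)^(0+1) * minor(0,1) = -5
Entry delta = 6 - -2 = 8
Det delta = 8 * -5 = -40
New det = 5 + -40 = -35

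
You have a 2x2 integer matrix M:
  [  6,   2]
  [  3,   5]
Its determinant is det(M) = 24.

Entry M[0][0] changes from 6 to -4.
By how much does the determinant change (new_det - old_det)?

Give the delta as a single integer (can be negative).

Cofactor C_00 = 5
Entry delta = -4 - 6 = -10
Det delta = entry_delta * cofactor = -10 * 5 = -50

Answer: -50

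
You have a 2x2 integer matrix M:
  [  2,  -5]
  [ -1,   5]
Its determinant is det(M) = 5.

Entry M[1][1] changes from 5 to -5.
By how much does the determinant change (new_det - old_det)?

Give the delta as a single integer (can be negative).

Cofactor C_11 = 2
Entry delta = -5 - 5 = -10
Det delta = entry_delta * cofactor = -10 * 2 = -20

Answer: -20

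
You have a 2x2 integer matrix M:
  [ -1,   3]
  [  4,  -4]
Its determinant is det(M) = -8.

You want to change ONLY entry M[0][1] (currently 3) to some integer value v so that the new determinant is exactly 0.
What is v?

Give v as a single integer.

det is linear in entry M[0][1]: det = old_det + (v - 3) * C_01
Cofactor C_01 = -4
Want det = 0: -8 + (v - 3) * -4 = 0
  (v - 3) = 8 / -4 = -2
  v = 3 + (-2) = 1

Answer: 1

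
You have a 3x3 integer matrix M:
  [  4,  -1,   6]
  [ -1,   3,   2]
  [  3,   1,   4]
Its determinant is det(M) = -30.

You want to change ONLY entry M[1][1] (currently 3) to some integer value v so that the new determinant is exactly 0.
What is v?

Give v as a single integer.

Answer: -12

Derivation:
det is linear in entry M[1][1]: det = old_det + (v - 3) * C_11
Cofactor C_11 = -2
Want det = 0: -30 + (v - 3) * -2 = 0
  (v - 3) = 30 / -2 = -15
  v = 3 + (-15) = -12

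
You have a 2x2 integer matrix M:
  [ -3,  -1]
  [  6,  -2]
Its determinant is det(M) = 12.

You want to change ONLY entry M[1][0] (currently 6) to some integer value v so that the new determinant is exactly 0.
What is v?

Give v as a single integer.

det is linear in entry M[1][0]: det = old_det + (v - 6) * C_10
Cofactor C_10 = 1
Want det = 0: 12 + (v - 6) * 1 = 0
  (v - 6) = -12 / 1 = -12
  v = 6 + (-12) = -6

Answer: -6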